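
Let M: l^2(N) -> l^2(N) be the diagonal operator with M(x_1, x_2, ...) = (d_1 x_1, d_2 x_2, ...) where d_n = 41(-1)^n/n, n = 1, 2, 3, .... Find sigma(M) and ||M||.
sigma(M) = {41(-1)^n/n : n ≥ 1} ∪ {0}; ||M|| = 41

A bounded diagonal operator on l^2 with diagonal entries d_n has spectrum equal to the closure of {d_n : n ≥ 1}: every d_n is an eigenvalue (with eigenvector e_n), so {d_n} ⊂ sigma(M); the spectrum is closed, so its closure is too; and for lambda not in the closure, (M - lambda I) has bounded inverse (the diagonal entries 1/(d_n - lambda) are bounded). For our sequence d_n = 41(-1)^n/n, n = 1, 2, 3, ...:
  - {d_n} = {41(-1)^n/n : n ≥ 1}; the only limit point is 0
  - closure = {41(-1)^n/n : n ≥ 1} ∪ {0}
For the norm: a diagonal operator has ||M|| = sup_n |d_n|. Here |d_n| = 41/n is decreasing, so sup_n |d_n| = |d_1| = 41. So ||M|| = 41.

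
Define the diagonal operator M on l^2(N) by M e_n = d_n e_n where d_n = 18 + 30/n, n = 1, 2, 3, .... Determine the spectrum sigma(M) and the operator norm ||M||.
sigma(M) = {18 + 30/n : n ≥ 1} ∪ {18}; ||M|| = 48

A bounded diagonal operator on l^2 with diagonal entries d_n has spectrum equal to the closure of {d_n : n ≥ 1}: every d_n is an eigenvalue (with eigenvector e_n), so {d_n} ⊂ sigma(M); the spectrum is closed, so its closure is too; and for lambda not in the closure, (M - lambda I) has bounded inverse (the diagonal entries 1/(d_n - lambda) are bounded). For our sequence d_n = 18 + 30/n, n = 1, 2, 3, ...:
  - {d_n} = {18 + 30/n : n ≥ 1}; the only limit point is 18
  - closure = {18 + 30/n : n ≥ 1} ∪ {18}
For the norm: a diagonal operator has ||M|| = sup_n |d_n|. Here d_n = 18 + 30/n is positive and decreasing, so sup_n |d_n| = d_1 = 18 + 30 = 48. So ||M|| = 48.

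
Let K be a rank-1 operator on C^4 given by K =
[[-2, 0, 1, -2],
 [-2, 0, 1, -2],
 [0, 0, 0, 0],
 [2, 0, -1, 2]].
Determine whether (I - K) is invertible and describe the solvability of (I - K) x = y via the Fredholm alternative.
(I - K) is invertible (det(I - K) = 1 ≠ 0), so for every y in C^4 the equation (I - K) x = y has a unique solution.

K has rank 1, so it is an outer product K = u v^T: every row of K is a multiple of one row vector. Reading off the entries, u = (1, 1, 0, -1) and v = (-2, 0, 1, -2) (row i of K equals u_i·v^T). A rank-one matrix u v^T satisfies K u = u (v·u) and kills the (3)-dimensional subspace v^⊥, so its characteristic polynomial is lambda^3 (lambda - v·u) with v·u = tr K = 0. Hence the eigenvalues of I - K are 1 (multiplicity 3) and 1 - (0) = 1, so det(I - K) = 1. (Direct check: I - K =
[[3, 0, -1, 2],
 [2, 1, -1, 2],
 [0, 0, 1, 0],
 [-2, 0, 1, -1]]
has determinant 1.) The finite-dimensional Fredholm alternative says: either (I - K) is invertible, or ker(I - K) ≠ {0} and then range(I - K) = ker((I - K)^*)^⊥, with dim ker(I - K) = dim ker((I - K)^*). Since det(I - K) ≠ 0, 1 is not an eigenvalue of K and ker(I - K) = {0}, so we are in the first case: for every y there is a unique x = (I - K)^(-1) y. Explicitly, by the Sherman–Morrison formula, (I - u v^T)^(-1) = I + u v^T/(1 - v·u), i.e. (I - K)^(-1) = I + K.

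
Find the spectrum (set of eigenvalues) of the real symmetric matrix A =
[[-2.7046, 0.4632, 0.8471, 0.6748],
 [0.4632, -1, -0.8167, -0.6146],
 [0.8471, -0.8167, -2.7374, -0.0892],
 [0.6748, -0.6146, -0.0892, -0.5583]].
sigma(A) ≈ {-4, -2, -1, 0}

A is real symmetric, so its spectrum consists of real eigenvalues. Expanding the characteristic polynomial of the displayed matrix gives
  det(λ I - A) = p(λ) = λ^4 + (7)λ^3 + (14)λ^2 + (8)λ + (0).
Solving p(λ) = 0 yields eigenvalues ≈ -4, -2, -1, 0. (A is shown rounded to 4 decimals, so these recover the underlying integer eigenvalues to within that precision.)
Verification: the trace of A = -7 equals the sum of eigenvalues -7, and det(A) ≈ -0.0001 matches the eigenvalue product 0.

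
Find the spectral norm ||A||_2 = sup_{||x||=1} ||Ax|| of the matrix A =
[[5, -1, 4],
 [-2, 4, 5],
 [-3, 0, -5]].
||A||_2 ≈ 9.0306 (= sqrt(largest eigenvalue of A^T A))

||A||_2 = sigma_max(A) = sqrt(lambda_max(A^T A)). Form the symmetric matrix M = A^T A =
[[38, -13, 25],
 [-13, 17, 16],
 [25, 16, 66]].
Its characteristic polynomial (trace, sum of principal 2x2 minors, determinant of M give the coefficients) is
  p(λ) = det(λ I - M) = λ^3 - 121λ^2 + 3226λ - 729.
No integer candidate from the rational root theorem (±divisors of 729) is a root, so the roots are irrational. The cubic discriminant is Δ = 18018990441 > 0, so there are three distinct real roots. p(0) = -729 and p(1) = 2377 have opposite signs, so a root lies in (0, 1); Newton's method refines it to λ ≈ 0.2279. p(39) = 363 and p(40) = -1289 have opposite signs, so a root lies in (39, 40); Newton's method refines it to λ ≈ 39.22. p(81) = -1863 and p(82) = 1567 have opposite signs, so a root lies in (81, 82); Newton's method refines it to λ ≈ 81.5521. Check (Vieta): the three roots sum to 121, matching tr M = 121.
So the eigenvalues of A^T A are ≈ 0.2279, 39.22, 81.5521 (all ≥ 0, as they must be for A^T A). The largest is λ_max ≈ 81.5521, hence ||A||_2 = sqrt(λ_max) ≈ 9.0306.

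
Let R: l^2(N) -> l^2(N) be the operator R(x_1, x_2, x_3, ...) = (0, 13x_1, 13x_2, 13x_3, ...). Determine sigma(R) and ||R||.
sigma(R) = closed disk {z in C : |z| ≤ 13}; ||R|| = 13

Note R = 13·U where U is the unit right shift (U x)_k = x_{k-1} (with x_0 := 0); so ||R|| = 13||U|| and sigma(R) = 13·sigma(U). ||R x||^2 = sum_{k≥1} |13x_k|^2 = 169||x||^2, so ||R|| = 13 and sigma(R) ⊂ {|z| ≤ 13}. For any |lambda| < 13, the equation (R - lambda I) x = 0 forces x_1 = 0, then 13x_k = lambda x_{k+1} ⇒ x = 0, so R has no eigenvalues. But (R - lambda I) is not surjective for |lambda| < 13: solving (R - lambda I) x = e_1 would require x_n proportional to (lambda/13)^(-n), which is not in l^2. So every |lambda| < 13 lies in the residual spectrum. The boundary |lambda| = 13 is in the approximate point spectrum (the spectrum is closed). Hence sigma(R) is the closed disk of radius 13.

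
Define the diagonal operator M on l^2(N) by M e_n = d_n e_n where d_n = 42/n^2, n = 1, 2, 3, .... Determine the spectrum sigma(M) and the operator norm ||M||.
sigma(M) = {42/n^2 : n ≥ 1} ∪ {0}; ||M|| = 42

A bounded diagonal operator on l^2 with diagonal entries d_n has spectrum equal to the closure of {d_n : n ≥ 1}: every d_n is an eigenvalue (with eigenvector e_n), so {d_n} ⊂ sigma(M); the spectrum is closed, so its closure is too; and for lambda not in the closure, (M - lambda I) has bounded inverse (the diagonal entries 1/(d_n - lambda) are bounded). For our sequence d_n = 42/n^2, n = 1, 2, 3, ...:
  - {d_n} = {42/n^2 : n ≥ 1}; the only limit point is 0
  - closure = {42/n^2 : n ≥ 1} ∪ {0}
For the norm: a diagonal operator has ||M|| = sup_n |d_n|. Here d_n = 42/n^2 is positive and decreasing, so sup_n |d_n| = d_1 = 42. So ||M|| = 42.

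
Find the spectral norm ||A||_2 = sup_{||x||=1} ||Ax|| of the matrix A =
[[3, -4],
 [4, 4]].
||A||_2 = sqrt((57 + sqrt(113))/2) ≈ 5.8151 (= sqrt(largest eigenvalue of A^T A))

||A||_2 = sigma_max(A) = sqrt(lambda_max(A^T A)). Form the symmetric matrix M = A^T A =
[[25, 4],
 [4, 32]].
Its characteristic polynomial (trace, determinant of M give the coefficients) is
  p(λ) = det(λ I - M) = λ^2 - 57λ + 784.
For λ^2 - 57λ + 784 the discriminant is 113. It is nonnegative but not a perfect square, so the roots are real and irrational: λ = (57 ± sqrt(113))/2 ≈ 33.8151, 23.1849.
So the eigenvalues of A^T A are ≈ 23.1849, 33.8151 (all ≥ 0, as they must be for A^T A). The largest is λ_max = (57 + sqrt(113))/2 ≈ 33.8151, hence ||A||_2 = sqrt(λ_max) = sqrt((57 + sqrt(113))/2) ≈ 5.8151.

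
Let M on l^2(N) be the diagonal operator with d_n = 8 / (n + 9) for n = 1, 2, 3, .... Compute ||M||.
||M|| = 4/5 (attained at n = 1)

For M diagonal, ||M|| = sup_n |d_n| = sup_n 8/(n + 9). This is positive and strictly decreasing in n, so the supremum is attained at n = 1: d_1 = 8/(1 + 9) = 4/5. Hence ||M|| = 4/5.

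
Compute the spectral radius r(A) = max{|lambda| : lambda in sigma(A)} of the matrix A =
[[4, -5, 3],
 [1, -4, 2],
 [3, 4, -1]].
r(A) ≈ 5.863

The eigenvalues of A are the roots of its characteristic polynomial. With M = A (coefficients from the trace, the sum of principal 2x2 minors, and det A):
  p(λ) = det(λ I - M) = λ^3 + λ^2 - 28λ + 3.
No integer candidate from the rational root theorem (±divisors of 3) is a root, so the roots are irrational. The cubic discriminant is Δ = 86825 > 0, so there are three distinct real roots. p(-6) = -9 and p(-5) = 43 have opposite signs, so a root lies in (-6, -5); Newton's method refines it to λ ≈ -5.863. p(0) = 3 and p(1) = -23 have opposite signs, so a root lies in (0, 1); Newton's method refines it to λ ≈ 0.1076. p(4) = -29 and p(5) = 13 have opposite signs, so a root lies in (4, 5); Newton's method refines it to λ ≈ 4.7554. Check (Vieta): the three roots sum to -1, matching tr M = -1.
Thus the eigenvalues (to 4 decimals) are -5.863 (modulus 5.863); 0.1076 (modulus 0.1076); 4.7554 (modulus 4.7554). The spectral radius is the largest modulus: r(A) ≈ 5.863. (Cross-check: r(A) ≤ ||A||_2 ≈ 8.6604; equality holds whenever A is normal, though it can also hold for some non-normal A.)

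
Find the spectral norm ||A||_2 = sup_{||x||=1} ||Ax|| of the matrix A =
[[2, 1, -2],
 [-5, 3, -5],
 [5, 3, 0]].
||A||_2 ≈ 8.1836 (= sqrt(largest eigenvalue of A^T A))

||A||_2 = sigma_max(A) = sqrt(lambda_max(A^T A)). Form the symmetric matrix M = A^T A =
[[54, 2, 21],
 [2, 19, -17],
 [21, -17, 29]].
Its characteristic polynomial (trace, sum of principal 2x2 minors, determinant of M give the coefficients) is
  p(λ) = det(λ I - M) = λ^3 - 102λ^2 + 2409λ - 4225.
No integer candidate from the rational root theorem (±divisors of 4225) is a root, so the roots are irrational. The cubic discriminant is Δ = 4727391633 > 0, so there are three distinct real roots. p(1) = -1917 and p(2) = 193 have opposite signs, so a root lies in (1, 2); Newton's method refines it to λ ≈ 1.9046. p(33) = 131 and p(34) = -927 have opposite signs, so a root lies in (33, 34); Newton's method refines it to λ ≈ 33.124. p(66) = -2047 and p(67) = 63 have opposite signs, so a root lies in (66, 67); Newton's method refines it to λ ≈ 66.9714. Check (Vieta): the three roots sum to 102, matching tr M = 102.
So the eigenvalues of A^T A are ≈ 1.9046, 33.124, 66.9714 (all ≥ 0, as they must be for A^T A). The largest is λ_max ≈ 66.9714, hence ||A||_2 = sqrt(λ_max) ≈ 8.1836.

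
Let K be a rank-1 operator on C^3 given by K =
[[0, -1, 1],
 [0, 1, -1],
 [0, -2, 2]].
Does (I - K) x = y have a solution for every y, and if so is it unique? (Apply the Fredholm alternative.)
(I - K) is invertible (det(I - K) = -2 ≠ 0), so for every y in C^3 the equation (I - K) x = y has a unique solution.

K has rank 1, so it is an outer product K = u v^T: every row of K is a multiple of one row vector. Reading off the entries, u = (1, -1, 2) and v = (0, -1, 1) (row i of K equals u_i·v^T). A rank-one matrix u v^T satisfies K u = u (v·u) and kills the (2)-dimensional subspace v^⊥, so its characteristic polynomial is lambda^2 (lambda - v·u) with v·u = tr K = 3. Hence the eigenvalues of I - K are 1 (multiplicity 2) and 1 - (3) = -2, so det(I - K) = -2. (Direct check: I - K =
[[1, 1, -1],
 [0, 0, 1],
 [0, 2, -1]]
has determinant -2.) The finite-dimensional Fredholm alternative says: either (I - K) is invertible, or ker(I - K) ≠ {0} and then range(I - K) = ker((I - K)^*)^⊥, with dim ker(I - K) = dim ker((I - K)^*). Since det(I - K) ≠ 0, 1 is not an eigenvalue of K and ker(I - K) = {0}, so we are in the first case: for every y there is a unique x = (I - K)^(-1) y. Explicitly, by the Sherman–Morrison formula, (I - u v^T)^(-1) = I + u v^T/(1 - v·u), i.e. (I - K)^(-1) = I + K/(-2).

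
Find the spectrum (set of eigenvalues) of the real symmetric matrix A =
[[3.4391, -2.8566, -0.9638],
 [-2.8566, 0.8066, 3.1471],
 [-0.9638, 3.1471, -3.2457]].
sigma(A) ≈ {-5, 0, 6}

A is real symmetric, so its spectrum consists of real eigenvalues. Expanding the characteristic polynomial of the displayed matrix gives
  det(λ I - A) = p(λ) = λ^3 + (-1)λ^2 + (-30)λ + (0).
Solving p(λ) = 0 yields eigenvalues ≈ -5, 0, 6. (A is shown rounded to 4 decimals, so these recover the underlying integer eigenvalues to within that precision.)
Verification: the trace of A = 1 equals the sum of eigenvalues 1, and det(A) ≈ 0.0002 matches the eigenvalue product 0.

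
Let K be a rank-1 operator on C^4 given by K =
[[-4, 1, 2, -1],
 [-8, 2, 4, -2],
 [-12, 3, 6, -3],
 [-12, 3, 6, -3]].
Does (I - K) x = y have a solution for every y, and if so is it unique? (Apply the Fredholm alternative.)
(I - K) is singular (det(I - K) = 0, i.e. 1 ∈ sigma(K)). (I - K) x = y is solvable iff y ⊥ ker((I - K)^*) = span{(-4, 1, 2, -1)}, i.e. iff -4y_1 + y_2 + 2y_3 - y_4 = 0. When solvable, the solutions are x = y + c·(1, 2, 3, 3), c arbitrary (ker(I - K) = span{(1, 2, 3, 3)}, dimension 1).

K has rank 1, so it is an outer product K = u v^T: every row of K is a multiple of one row vector. Reading off the entries, u = (1, 2, 3, 3) and v = (-4, 1, 2, -1) (row i of K equals u_i·v^T). A rank-one matrix u v^T satisfies K u = u (v·u) and kills the (3)-dimensional subspace v^⊥, so its characteristic polynomial is lambda^3 (lambda - v·u) with v·u = tr K = 1. Hence the eigenvalues of I - K are 1 (multiplicity 3) and 1 - (1) = 0, so det(I - K) = 0. (Direct check: I - K =
[[5, -1, -2, 1],
 [8, -1, -4, 2],
 [12, -3, -5, 3],
 [12, -3, -6, 4]]
has determinant 0.) So 1 is an eigenvalue of K and (I - K) is not invertible. The finite-dimensional Fredholm alternative says: either (I - K) is invertible, or ker(I - K) ≠ {0} and then range(I - K) = ker((I - K)^*)^⊥, with dim ker(I - K) = dim ker((I - K)^*). We are in the second case, so we need both kernels. Kernel of I - K: (I - K) u = u - u (v·u) = u - u = 0, so ker(I - K) = span{u} = span{(1, 2, 3, 3)} (it is exactly 1-dimensional because rank(I - K) = 3). Kernel of the adjoint: K is real, so (I - K)^* = I - K^T = I - v u^T, and (I - v u^T) v = v - v (u·v) = 0; hence ker((I - K)^*) = span{v} = span{(-4, 1, 2, -1)}. Therefore (I - K) x = y is solvable iff <y, v> = 0, i.e. iff -4y_1 + y_2 + 2y_3 - y_4 = 0. When this holds, K y = u (v·y) = 0, so (I - K) y = y and x = y is a particular solution; the full solution set is the line x = y + c·u = y + c·(1, 2, 3, 3), c ∈ C.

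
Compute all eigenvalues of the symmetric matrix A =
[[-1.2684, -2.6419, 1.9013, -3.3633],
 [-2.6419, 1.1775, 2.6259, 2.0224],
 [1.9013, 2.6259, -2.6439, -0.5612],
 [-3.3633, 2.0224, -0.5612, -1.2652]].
sigma(A) ≈ {-6, -4, 1, 5}

A is real symmetric, so its spectrum consists of real eigenvalues. Expanding the characteristic polynomial of the displayed matrix gives
  det(λ I - A) = p(λ) = λ^4 + (4)λ^3 + (-31)λ^2 + (-94)λ + (120).
Solving p(λ) = 0 yields eigenvalues ≈ -6, -4, 1, 5. (A is shown rounded to 4 decimals, so these recover the underlying integer eigenvalues to within that precision.)
Verification: the trace of A = -4 equals the sum of eigenvalues -4, and det(A) ≈ 120.0001 matches the eigenvalue product 120.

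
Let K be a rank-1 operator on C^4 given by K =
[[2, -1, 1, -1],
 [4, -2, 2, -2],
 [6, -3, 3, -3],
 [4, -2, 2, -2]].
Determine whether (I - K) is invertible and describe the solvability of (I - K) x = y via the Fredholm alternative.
(I - K) is singular (det(I - K) = 0, i.e. 1 ∈ sigma(K)). (I - K) x = y is solvable iff y ⊥ ker((I - K)^*) = span{(2, -1, 1, -1)}, i.e. iff 2y_1 - y_2 + y_3 - y_4 = 0. When solvable, the solutions are x = y + c·(1, 2, 3, 2), c arbitrary (ker(I - K) = span{(1, 2, 3, 2)}, dimension 1).

K has rank 1, so it is an outer product K = u v^T: every row of K is a multiple of one row vector. Reading off the entries, u = (1, 2, 3, 2) and v = (2, -1, 1, -1) (row i of K equals u_i·v^T). A rank-one matrix u v^T satisfies K u = u (v·u) and kills the (3)-dimensional subspace v^⊥, so its characteristic polynomial is lambda^3 (lambda - v·u) with v·u = tr K = 1. Hence the eigenvalues of I - K are 1 (multiplicity 3) and 1 - (1) = 0, so det(I - K) = 0. (Direct check: I - K =
[[-1, 1, -1, 1],
 [-4, 3, -2, 2],
 [-6, 3, -2, 3],
 [-4, 2, -2, 3]]
has determinant 0.) So 1 is an eigenvalue of K and (I - K) is not invertible. The finite-dimensional Fredholm alternative says: either (I - K) is invertible, or ker(I - K) ≠ {0} and then range(I - K) = ker((I - K)^*)^⊥, with dim ker(I - K) = dim ker((I - K)^*). We are in the second case, so we need both kernels. Kernel of I - K: (I - K) u = u - u (v·u) = u - u = 0, so ker(I - K) = span{u} = span{(1, 2, 3, 2)} (it is exactly 1-dimensional because rank(I - K) = 3). Kernel of the adjoint: K is real, so (I - K)^* = I - K^T = I - v u^T, and (I - v u^T) v = v - v (u·v) = 0; hence ker((I - K)^*) = span{v} = span{(2, -1, 1, -1)}. Therefore (I - K) x = y is solvable iff <y, v> = 0, i.e. iff 2y_1 - y_2 + y_3 - y_4 = 0. When this holds, K y = u (v·y) = 0, so (I - K) y = y and x = y is a particular solution; the full solution set is the line x = y + c·u = y + c·(1, 2, 3, 2), c ∈ C.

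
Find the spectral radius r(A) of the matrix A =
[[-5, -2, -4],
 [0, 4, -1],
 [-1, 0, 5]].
r(A) ≈ 5.4049

The eigenvalues of A are the roots of its characteristic polynomial. With M = A (coefficients from the trace, the sum of principal 2x2 minors, and det A):
  p(λ) = det(λ I - M) = λ^3 - 4λ^2 - 29λ + 118.
No integer candidate from the rational root theorem (±divisors of 118) is a root, so the roots are irrational. The cubic discriminant is Δ = 11656 > 0, so there are three distinct real roots. p(-6) = -68 and p(-5) = 38 have opposite signs, so a root lies in (-6, -5); Newton's method refines it to λ ≈ -5.4049. p(4) = 2 and p(5) = -2 have opposite signs, so a root lies in (4, 5); Newton's method refines it to λ ≈ 4.1726. p(5) = -2 and p(6) = 16 have opposite signs, so a root lies in (5, 6); Newton's method refines it to λ ≈ 5.2323. Check (Vieta): the three roots sum to 4, matching tr M = 4.
Thus the eigenvalues (to 4 decimals) are -5.4049 (modulus 5.4049); 4.1726 (modulus 4.1726); 5.2323 (modulus 5.2323). The spectral radius is the largest modulus: r(A) ≈ 5.4049. (Cross-check: r(A) ≤ ||A||_2 ≈ 7.3; equality holds whenever A is normal, though it can also hold for some non-normal A.)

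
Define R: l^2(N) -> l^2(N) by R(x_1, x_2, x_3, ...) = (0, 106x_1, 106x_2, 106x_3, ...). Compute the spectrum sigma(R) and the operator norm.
sigma(R) = closed disk {z in C : |z| ≤ 106}; ||R|| = 106

Note R = 106·U where U is the unit right shift (U x)_k = x_{k-1} (with x_0 := 0); so ||R|| = 106||U|| and sigma(R) = 106·sigma(U). ||R x||^2 = sum_{k≥1} |106x_k|^2 = 11236||x||^2, so ||R|| = 106 and sigma(R) ⊂ {|z| ≤ 106}. For any |lambda| < 106, the equation (R - lambda I) x = 0 forces x_1 = 0, then 106x_k = lambda x_{k+1} ⇒ x = 0, so R has no eigenvalues. But (R - lambda I) is not surjective for |lambda| < 106: solving (R - lambda I) x = e_1 would require x_n proportional to (lambda/106)^(-n), which is not in l^2. So every |lambda| < 106 lies in the residual spectrum. The boundary |lambda| = 106 is in the approximate point spectrum (the spectrum is closed). Hence sigma(R) is the closed disk of radius 106.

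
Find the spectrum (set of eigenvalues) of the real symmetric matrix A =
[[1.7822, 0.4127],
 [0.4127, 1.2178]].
sigma(A) ≈ {1, 2}

A is real symmetric, so its spectrum consists of real eigenvalues. Expanding the characteristic polynomial of the displayed matrix gives
  det(λ I - A) = p(λ) = λ^2 + (-3)λ + (2).
Solving p(λ) = 0 yields eigenvalues ≈ 1, 2. (A is shown rounded to 4 decimals, so these recover the underlying integer eigenvalues to within that precision.)
Verification: the trace of A = 3 equals the sum of eigenvalues 3, and det(A) ≈ 2.0000 matches the eigenvalue product 2.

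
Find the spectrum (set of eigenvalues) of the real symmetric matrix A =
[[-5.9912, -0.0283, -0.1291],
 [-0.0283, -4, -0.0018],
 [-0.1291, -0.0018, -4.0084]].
sigma(A) ≈ {-6, -4} (-4 with multiplicity 2)

A is real symmetric, so its spectrum consists of real eigenvalues. Expanding the characteristic polynomial of the displayed matrix gives
  det(λ I - A) = p(λ) = λ^3 + (14)λ^2 + (64)λ + (96).
Solving p(λ) = 0 yields eigenvalues ≈ -6, -4, -4. (A is shown rounded to 4 decimals, so these recover the underlying integer eigenvalues to within that precision.)
Verification: the trace of A = -14 equals the sum of eigenvalues -14, and det(A) ≈ -96.0002 matches the eigenvalue product -96.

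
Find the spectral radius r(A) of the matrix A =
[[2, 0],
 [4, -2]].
r(A) = 2

The eigenvalues of A are the roots of its characteristic polynomial. With M = A (coefficients from the trace and determinant):
  p(λ) = det(λ I - M) = λ^2 - 4.
For λ^2 - 4 the discriminant is 16. It is a perfect square (4^2), so the roots are rational: λ = (0 ± 4)/2 = 2, -2.
Thus the eigenvalues (to 4 decimals) are 2 (modulus 2); -2 (modulus 2). The spectral radius is the largest modulus: r(A) = 2. (Cross-check: r(A) ≤ ||A||_2 ≈ 4.8284; equality holds whenever A is normal, though it can also hold for some non-normal A.)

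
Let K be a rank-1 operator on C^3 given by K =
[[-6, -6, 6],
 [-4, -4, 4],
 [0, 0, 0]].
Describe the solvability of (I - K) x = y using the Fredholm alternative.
(I - K) is invertible (det(I - K) = 11 ≠ 0), so for every y in C^3 the equation (I - K) x = y has a unique solution.

K has rank 1, so it is an outer product K = u v^T: every row of K is a multiple of one row vector. Reading off the entries, u = (3, 2, 0) and v = (-2, -2, 2) (row i of K equals u_i·v^T). A rank-one matrix u v^T satisfies K u = u (v·u) and kills the (2)-dimensional subspace v^⊥, so its characteristic polynomial is lambda^2 (lambda - v·u) with v·u = tr K = -10. Hence the eigenvalues of I - K are 1 (multiplicity 2) and 1 - (-10) = 11, so det(I - K) = 11. (Direct check: I - K =
[[7, 6, -6],
 [4, 5, -4],
 [0, 0, 1]]
has determinant 11.) The finite-dimensional Fredholm alternative says: either (I - K) is invertible, or ker(I - K) ≠ {0} and then range(I - K) = ker((I - K)^*)^⊥, with dim ker(I - K) = dim ker((I - K)^*). Since det(I - K) ≠ 0, 1 is not an eigenvalue of K and ker(I - K) = {0}, so we are in the first case: for every y there is a unique x = (I - K)^(-1) y. Explicitly, by the Sherman–Morrison formula, (I - u v^T)^(-1) = I + u v^T/(1 - v·u), i.e. (I - K)^(-1) = I + K/(11).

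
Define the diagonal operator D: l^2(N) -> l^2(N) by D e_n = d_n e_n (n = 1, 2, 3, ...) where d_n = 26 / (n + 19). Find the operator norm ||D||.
||D|| = 13/10 (attained at n = 1)

For D diagonal, ||D|| = sup_n |d_n| = sup_n 26/(n + 19). This is positive and strictly decreasing in n, so the supremum is attained at n = 1: d_1 = 26/(1 + 19) = 13/10. Hence ||D|| = 13/10.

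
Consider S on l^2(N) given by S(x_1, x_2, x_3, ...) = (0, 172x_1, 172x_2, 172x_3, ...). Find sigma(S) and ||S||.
sigma(S) = closed disk {z in C : |z| ≤ 172}; ||S|| = 172

Note S = 172·U where U is the unit right shift (U x)_k = x_{k-1} (with x_0 := 0); so ||S|| = 172||U|| and sigma(S) = 172·sigma(U). ||S x||^2 = sum_{k≥1} |172x_k|^2 = 29584||x||^2, so ||S|| = 172 and sigma(S) ⊂ {|z| ≤ 172}. For any |lambda| < 172, the equation (S - lambda I) x = 0 forces x_1 = 0, then 172x_k = lambda x_{k+1} ⇒ x = 0, so S has no eigenvalues. But (S - lambda I) is not surjective for |lambda| < 172: solving (S - lambda I) x = e_1 would require x_n proportional to (lambda/172)^(-n), which is not in l^2. So every |lambda| < 172 lies in the residual spectrum. The boundary |lambda| = 172 is in the approximate point spectrum (the spectrum is closed). Hence sigma(S) is the closed disk of radius 172.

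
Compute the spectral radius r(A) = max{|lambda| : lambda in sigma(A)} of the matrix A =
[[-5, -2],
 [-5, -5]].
r(A) = (10 + sqrt(40))/2 ≈ 8.1623

The eigenvalues of A are the roots of its characteristic polynomial. With M = A (coefficients from the trace and determinant):
  p(λ) = det(λ I - M) = λ^2 + 10λ + 15.
For λ^2 + 10λ + 15 the discriminant is 40. It is nonnegative but not a perfect square, so the roots are real and irrational: λ = (-10 ± sqrt(40))/2 ≈ -1.8377, -8.1623.
Thus the eigenvalues (to 4 decimals) are -1.8377 (modulus 1.8377); -8.1623 (modulus 8.1623). The spectral radius is the largest modulus: r(A) = (10 + sqrt(40))/2 ≈ 8.1623. (Cross-check: r(A) ≤ ||A||_2 ≈ 8.7202; equality holds whenever A is normal, though it can also hold for some non-normal A.)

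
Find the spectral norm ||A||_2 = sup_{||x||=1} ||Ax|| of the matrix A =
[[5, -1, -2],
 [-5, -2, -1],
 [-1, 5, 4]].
||A||_2 ≈ 7.5312 (= sqrt(largest eigenvalue of A^T A))

||A||_2 = sigma_max(A) = sqrt(lambda_max(A^T A)). Form the symmetric matrix M = A^T A =
[[51, 0, -9],
 [0, 30, 24],
 [-9, 24, 21]].
Its characteristic polynomial (trace, sum of principal 2x2 minors, determinant of M give the coefficients) is
  p(λ) = det(λ I - M) = λ^3 - 102λ^2 + 2574λ - 324.
No integer candidate from the rational root theorem (±divisors of 324) is a root, so the roots are irrational. The cubic discriminant is Δ = 868571424 > 0, so there are three distinct real roots. p(0) = -324 and p(1) = 2149 have opposite signs, so a root lies in (0, 1); Newton's method refines it to λ ≈ 0.1265. p(45) = 81 and p(46) = -416 have opposite signs, so a root lies in (45, 46); Newton's method refines it to λ ≈ 45.154. p(56) = -436 and p(57) = 189 have opposite signs, so a root lies in (56, 57); Newton's method refines it to λ ≈ 56.7195. Check (Vieta): the three roots sum to 102, matching tr M = 102.
So the eigenvalues of A^T A are ≈ 0.1265, 45.154, 56.7195 (all ≥ 0, as they must be for A^T A). The largest is λ_max ≈ 56.7195, hence ||A||_2 = sqrt(λ_max) ≈ 7.5312.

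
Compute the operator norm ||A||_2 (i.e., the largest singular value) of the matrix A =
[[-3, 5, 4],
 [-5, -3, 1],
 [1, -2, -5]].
||A||_2 ≈ 8.6752 (= sqrt(largest eigenvalue of A^T A))

||A||_2 = sigma_max(A) = sqrt(lambda_max(A^T A)). Form the symmetric matrix M = A^T A =
[[35, -2, -22],
 [-2, 38, 27],
 [-22, 27, 42]].
Its characteristic polynomial (trace, sum of principal 2x2 minors, determinant of M give the coefficients) is
  p(λ) = det(λ I - M) = λ^3 - 115λ^2 + 3179λ - 14161.
No integer candidate from the rational root theorem (±divisors of 14161) is a root, so the roots are irrational. The cubic discriminant is Δ = 6768000832 > 0, so there are three distinct real roots. p(5) = -1016 and p(6) = 989 have opposite signs, so a root lies in (5, 6); Newton's method refines it to λ ≈ 5.4945. p(34) = 289 and p(35) = -896 have opposite signs, so a root lies in (34, 35); Newton's method refines it to λ ≈ 34.2457. p(75) = -736 and p(76) = 2179 have opposite signs, so a root lies in (75, 76); Newton's method refines it to λ ≈ 75.2598. Check (Vieta): the three roots sum to 115, matching tr M = 115.
So the eigenvalues of A^T A are ≈ 5.4945, 34.2457, 75.2598 (all ≥ 0, as they must be for A^T A). The largest is λ_max ≈ 75.2598, hence ||A||_2 = sqrt(λ_max) ≈ 8.6752.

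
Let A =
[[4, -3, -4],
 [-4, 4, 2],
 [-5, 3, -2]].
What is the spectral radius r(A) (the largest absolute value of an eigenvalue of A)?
r(A) ≈ 9.5921

The eigenvalues of A are the roots of its characteristic polynomial. With M = A (coefficients from the trace, the sum of principal 2x2 minors, and det A):
  p(λ) = det(λ I - M) = λ^3 - 6λ^2 - 38λ + 34.
No integer candidate from the rational root theorem (±divisors of 34) is a root, so the roots are irrational. The cubic discriminant is Δ = 409172 > 0, so there are three distinct real roots. p(-5) = -51 and p(-4) = 26 have opposite signs, so a root lies in (-5, -4); Newton's method refines it to λ ≈ -4.398. p(0) = 34 and p(1) = -9 have opposite signs, so a root lies in (0, 1); Newton's method refines it to λ ≈ 0.806. p(9) = -65 and p(10) = 54 have opposite signs, so a root lies in (9, 10); Newton's method refines it to λ ≈ 9.5921. Check (Vieta): the three roots sum to 6, matching tr M = 6.
Thus the eigenvalues (to 4 decimals) are -4.398 (modulus 4.398); 0.806 (modulus 0.806); 9.5921 (modulus 9.5921). The spectral radius is the largest modulus: r(A) ≈ 9.5921. (Cross-check: r(A) ≤ ||A||_2 ≈ 9.7679; equality holds whenever A is normal, though it can also hold for some non-normal A.)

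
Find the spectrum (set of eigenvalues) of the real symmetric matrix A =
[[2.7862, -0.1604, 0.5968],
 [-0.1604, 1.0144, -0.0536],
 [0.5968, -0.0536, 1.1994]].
sigma(A) ≈ {1, 3} (1 with multiplicity 2)

A is real symmetric, so its spectrum consists of real eigenvalues. Expanding the characteristic polynomial of the displayed matrix gives
  det(λ I - A) = p(λ) = λ^3 + (-5)λ^2 + (7)λ + (-3).
Solving p(λ) = 0 yields eigenvalues ≈ 1, 1, 3. (A is shown rounded to 4 decimals, so these recover the underlying integer eigenvalues to within that precision.)
Verification: the trace of A = 5 equals the sum of eigenvalues 5, and det(A) ≈ 3.0000 matches the eigenvalue product 3.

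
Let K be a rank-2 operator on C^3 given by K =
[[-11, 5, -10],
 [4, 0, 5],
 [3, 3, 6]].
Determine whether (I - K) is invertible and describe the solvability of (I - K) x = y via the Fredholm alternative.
(I - K) is invertible (det(I - K) = -65 ≠ 0), so for every y in C^3 the equation (I - K) x = y has a unique solution.

K has rank 2 and factors as K = U V^T = u1 v1^T + u2 v2^T with u1 = (-3, 2, 3), v1 = (3, -1, 3), u2 = (-1, -1, -3), v2 = (2, -2, 1) (multiplying out reproduces the displayed K). The nonzero eigenvalues of U V^T coincide with those of the 2 x 2 matrix G = V^T U = [[v1·u1, v1·u2], [v2·u1, v2·u2]] = [[-2, -11], [-7, -3]], and by the Sylvester determinant identity det(I_3 - U V^T) = det(I_2 - V^T U) = det([[3, 11], [7, 4]]) = (3)(4) - (11)(7) = -65. (Direct check: I - K =
[[12, -5, 10],
 [-4, 1, -5],
 [-3, -3, -5]]
has determinant -65.) The finite-dimensional Fredholm alternative says: either (I - K) is invertible, or ker(I - K) ≠ {0} and then range(I - K) = ker((I - K)^*)^⊥, with dim ker(I - K) = dim ker((I - K)^*). Since det(I - K) ≠ 0, 1 is not an eigenvalue of K and ker(I - K) = {0}, so we are in the first case: for every y there is a unique x = (I - K)^(-1) y. (Explicitly, by the Woodbury identity, (I - U V^T)^(-1) = I + U (I_2 - G)^(-1) V^T.)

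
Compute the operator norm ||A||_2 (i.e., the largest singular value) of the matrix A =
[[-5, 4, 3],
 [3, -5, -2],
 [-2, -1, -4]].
||A||_2 ≈ 9.3114 (= sqrt(largest eigenvalue of A^T A))

||A||_2 = sigma_max(A) = sqrt(lambda_max(A^T A)). Form the symmetric matrix M = A^T A =
[[38, -33, -13],
 [-33, 42, 26],
 [-13, 26, 29]].
Its characteristic polynomial (trace, sum of principal 2x2 minors, determinant of M give the coefficients) is
  p(λ) = det(λ I - M) = λ^3 - 109λ^2 + 1982λ - 4225.
No integer candidate from the rational root theorem (±divisors of 4225) is a root, so the roots are irrational. The cubic discriminant is Δ = 9590397697 > 0, so there are three distinct real roots. p(2) = -689 and p(3) = 767 have opposite signs, so a root lies in (2, 3); Newton's method refines it to λ ≈ 2.4559. p(19) = 943 and p(20) = -185 have opposite signs, so a root lies in (19, 20); Newton's method refines it to λ ≈ 19.8419. p(86) = -3881 and p(87) = 1691 have opposite signs, so a root lies in (86, 87); Newton's method refines it to λ ≈ 86.7022. Check (Vieta): the three roots sum to 109, matching tr M = 109.
So the eigenvalues of A^T A are ≈ 2.4559, 19.8419, 86.7022 (all ≥ 0, as they must be for A^T A). The largest is λ_max ≈ 86.7022, hence ||A||_2 = sqrt(λ_max) ≈ 9.3114.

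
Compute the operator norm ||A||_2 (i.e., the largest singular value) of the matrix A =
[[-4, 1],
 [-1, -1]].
||A||_2 = sqrt((19 + sqrt(261))/2) ≈ 4.1926 (= sqrt(largest eigenvalue of A^T A))

||A||_2 = sigma_max(A) = sqrt(lambda_max(A^T A)). Form the symmetric matrix M = A^T A =
[[17, -3],
 [-3, 2]].
Its characteristic polynomial (trace, determinant of M give the coefficients) is
  p(λ) = det(λ I - M) = λ^2 - 19λ + 25.
For λ^2 - 19λ + 25 the discriminant is 261. It is nonnegative but not a perfect square, so the roots are real and irrational: λ = (19 ± sqrt(261))/2 ≈ 17.5777, 1.4223.
So the eigenvalues of A^T A are ≈ 1.4223, 17.5777 (all ≥ 0, as they must be for A^T A). The largest is λ_max = (19 + sqrt(261))/2 ≈ 17.5777, hence ||A||_2 = sqrt(λ_max) = sqrt((19 + sqrt(261))/2) ≈ 4.1926.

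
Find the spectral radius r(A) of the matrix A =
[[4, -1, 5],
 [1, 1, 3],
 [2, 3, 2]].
r(A) ≈ 7.0221

The eigenvalues of A are the roots of its characteristic polynomial. With M = A (coefficients from the trace, the sum of principal 2x2 minors, and det A):
  p(λ) = det(λ I - M) = λ^3 - 7λ^2 - 4λ + 27.
No integer candidate from the rational root theorem (±divisors of 27) is a root, so the roots are irrational. The cubic discriminant is Δ = 32009 > 0, so there are three distinct real roots. p(-2) = -1 and p(-1) = 23 have opposite signs, so a root lies in (-2, -1); Newton's method refines it to λ ≈ -1.9719. p(1) = 17 and p(2) = -1 have opposite signs, so a root lies in (1, 2); Newton's method refines it to λ ≈ 1.9499. p(7) = -1 and p(8) = 59 have opposite signs, so a root lies in (7, 8); Newton's method refines it to λ ≈ 7.0221. Check (Vieta): the three roots sum to 7, matching tr M = 7.
Thus the eigenvalues (to 4 decimals) are -1.9719 (modulus 1.9719); 1.9499 (modulus 1.9499); 7.0221 (modulus 7.0221). The spectral radius is the largest modulus: r(A) ≈ 7.0221. (Cross-check: r(A) ≤ ||A||_2 ≈ 7.6377; equality holds whenever A is normal, though it can also hold for some non-normal A.)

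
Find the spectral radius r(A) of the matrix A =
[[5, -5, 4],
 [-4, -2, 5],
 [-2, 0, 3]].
r(A) ≈ 6.6922

The eigenvalues of A are the roots of its characteristic polynomial. With M = A (coefficients from the trace, the sum of principal 2x2 minors, and det A):
  p(λ) = det(λ I - M) = λ^3 - 6λ^2 - 13λ + 56.
No integer candidate from the rational root theorem (±divisors of 56) is a root, so the roots are irrational. The cubic discriminant is Δ = 57208 > 0, so there are three distinct real roots. p(-4) = -52 and p(-3) = 14 have opposite signs, so a root lies in (-4, -3); Newton's method refines it to λ ≈ -3.2595. p(2) = 14 and p(3) = -10 have opposite signs, so a root lies in (2, 3); Newton's method refines it to λ ≈ 2.5673. p(6) = -22 and p(7) = 14 have opposite signs, so a root lies in (6, 7); Newton's method refines it to λ ≈ 6.6922. Check (Vieta): the three roots sum to 6, matching tr M = 6.
Thus the eigenvalues (to 4 decimals) are -3.2595 (modulus 3.2595); 2.5673 (modulus 2.5673); 6.6922 (modulus 6.6922). The spectral radius is the largest modulus: r(A) ≈ 6.6922. (Cross-check: r(A) ≤ ||A||_2 ≈ 8.5065; equality holds whenever A is normal, though it can also hold for some non-normal A.)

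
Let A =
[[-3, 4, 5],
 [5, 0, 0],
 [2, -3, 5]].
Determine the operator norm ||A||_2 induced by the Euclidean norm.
||A||_2 ≈ 7.5701 (= sqrt(largest eigenvalue of A^T A))

||A||_2 = sigma_max(A) = sqrt(lambda_max(A^T A)). Form the symmetric matrix M = A^T A =
[[38, -18, -5],
 [-18, 25, 5],
 [-5, 5, 50]].
Its characteristic polynomial (trace, sum of principal 2x2 minors, determinant of M give the coefficients) is
  p(λ) = det(λ I - M) = λ^3 - 113λ^2 + 3726λ - 30625.
No integer candidate from the rational root theorem (±divisors of 30625) is a root, so the roots are irrational. The cubic discriminant is Δ = 378900865 > 0, so there are three distinct real roots. p(12) = -457 and p(13) = 913 have opposite signs, so a root lies in (12, 13); Newton's method refines it to λ ≈ 12.3215. p(43) = 163 and p(44) = -265 have opposite signs, so a root lies in (43, 44); Newton's method refines it to λ ≈ 43.3714. p(57) = -187 and p(58) = 463 have opposite signs, so a root lies in (57, 58); Newton's method refines it to λ ≈ 57.3071. Check (Vieta): the three roots sum to 113, matching tr M = 113.
So the eigenvalues of A^T A are ≈ 12.3215, 43.3714, 57.3071 (all ≥ 0, as they must be for A^T A). The largest is λ_max ≈ 57.3071, hence ||A||_2 = sqrt(λ_max) ≈ 7.5701.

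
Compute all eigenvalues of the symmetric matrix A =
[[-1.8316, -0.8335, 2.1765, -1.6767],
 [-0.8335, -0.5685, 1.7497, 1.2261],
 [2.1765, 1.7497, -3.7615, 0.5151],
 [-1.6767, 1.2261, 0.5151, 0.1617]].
sigma(A) ≈ {-6, -2, 0, 2}

A is real symmetric, so its spectrum consists of real eigenvalues. Expanding the characteristic polynomial of the displayed matrix gives
  det(λ I - A) = p(λ) = λ^4 + (6)λ^3 + (-4)λ^2 + (-24)λ + (0).
Solving p(λ) = 0 yields eigenvalues ≈ -6, -2, 0, 2. (A is shown rounded to 4 decimals, so these recover the underlying integer eigenvalues to within that precision.)
Verification: the trace of A = -6 equals the sum of eigenvalues -6, and det(A) ≈ 0.0009 matches the eigenvalue product 0.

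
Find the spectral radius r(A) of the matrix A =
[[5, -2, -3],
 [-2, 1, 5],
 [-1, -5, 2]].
r(A) ≈ 5.1294

The eigenvalues of A are the roots of its characteristic polynomial. With M = A (coefficients from the trace, the sum of principal 2x2 minors, and det A):
  p(λ) = det(λ I - M) = λ^3 - 8λ^2 + 35λ - 104.
No integer candidate from the rational root theorem (±divisors of 104) is a root, so the roots are irrational. The cubic discriminant is Δ = -73964 < 0, so there is one real root and a complex-conjugate pair. p(5) = -4 and p(6) = 34 have opposite signs, so a root lies in (5, 6); Newton's method refines it to λ ≈ 5.1294. Dividing out (λ - (5.1294)) leaves approximately λ^2 - 2.8706λ + 20.2754. For λ^2 - 2.8706λ + 20.2754 the discriminant is -72.8612. It is negative, so the remaining roots are the complex-conjugate pair λ ≈ 1.4353 ± 4.2679i. Their product equals the constant term, so |λ|^2 ≈ 20.2754 and |λ| ≈ 4.5028.
Thus the eigenvalues (to 4 decimals) are 5.1294 (modulus 5.1294); 1.4353 ± 4.2679i (modulus 4.5028). The spectral radius is the largest modulus: r(A) ≈ 5.1294. (Cross-check: r(A) ≤ ||A||_2 ≈ 7.8859; equality holds whenever A is normal, though it can also hold for some non-normal A.)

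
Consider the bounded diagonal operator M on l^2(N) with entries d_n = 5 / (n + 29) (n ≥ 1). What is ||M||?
||M|| = 1/6 (attained at n = 1)

For M diagonal, ||M|| = sup_n |d_n| = sup_n 5/(n + 29). This is positive and strictly decreasing in n, so the supremum is attained at n = 1: d_1 = 5/(1 + 29) = 1/6. Hence ||M|| = 1/6.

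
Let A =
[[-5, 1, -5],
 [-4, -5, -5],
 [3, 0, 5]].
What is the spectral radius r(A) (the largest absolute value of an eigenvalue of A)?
r(A) ≈ 4.2679

The eigenvalues of A are the roots of its characteristic polynomial. With M = A (coefficients from the trace, the sum of principal 2x2 minors, and det A):
  p(λ) = det(λ I - M) = λ^3 + 5λ^2 - 6λ - 55.
No integer candidate from the rational root theorem (±divisors of 55) is a root, so the roots are irrational. The cubic discriminant is Δ = -22711 < 0, so there is one real root and a complex-conjugate pair. p(3) = -1 and p(4) = 65 have opposite signs, so a root lies in (3, 4); Newton's method refines it to λ ≈ 3.0195. Dividing out (λ - (3.0195)) leaves approximately λ^2 + 8.0195λ + 18.2149. For λ^2 + 8.0195λ + 18.2149 the discriminant is -8.5472. It is negative, so the remaining roots are the complex-conjugate pair λ ≈ -4.0098 ± 1.4618i. Their product equals the constant term, so |λ|^2 ≈ 18.2149 and |λ| ≈ 4.2679.
Thus the eigenvalues (to 4 decimals) are 3.0195 (modulus 3.0195); -4.0098 ± 1.4618i (modulus 4.2679). The spectral radius is the largest modulus: r(A) ≈ 4.2679. (Cross-check: r(A) ≤ ||A||_2 ≈ 11.393; equality holds whenever A is normal, though it can also hold for some non-normal A.)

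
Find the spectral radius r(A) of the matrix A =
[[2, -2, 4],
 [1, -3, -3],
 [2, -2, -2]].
r(A) ≈ 5.1915

The eigenvalues of A are the roots of its characteristic polynomial. With M = A (coefficients from the trace, the sum of principal 2x2 minors, and det A):
  p(λ) = det(λ I - M) = λ^3 + 3λ^2 - 16λ - 24.
No integer candidate from the rational root theorem (±divisors of 24) is a root, so the roots are irrational. The cubic discriminant is Δ = 26464 > 0, so there are three distinct real roots. p(-6) = -36 and p(-5) = 6 have opposite signs, so a root lies in (-6, -5); Newton's method refines it to λ ≈ -5.1915. p(-2) = 12 and p(-1) = -6 have opposite signs, so a root lies in (-2, -1); Newton's method refines it to λ ≈ -1.3175. p(3) = -18 and p(4) = 24 have opposite signs, so a root lies in (3, 4); Newton's method refines it to λ ≈ 3.509. Check (Vieta): the three roots sum to -3, matching tr M = -3.
Thus the eigenvalues (to 4 decimals) are -5.1915 (modulus 5.1915); -1.3175 (modulus 1.3175); 3.509 (modulus 3.509). The spectral radius is the largest modulus: r(A) ≈ 5.1915. (Cross-check: r(A) ≤ ||A||_2 ≈ 5.597; equality holds whenever A is normal, though it can also hold for some non-normal A.)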